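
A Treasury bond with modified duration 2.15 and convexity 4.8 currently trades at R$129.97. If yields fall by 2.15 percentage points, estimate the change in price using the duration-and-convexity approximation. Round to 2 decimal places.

Duration effect: -D_mod·Δy = -2.15 × (-0.0215) = +0.046225
Convexity effect: ½·C·(Δy)² = 0.5 × 4.8 × (-0.0215)² = +0.0011094
ΔP/P ≈ +0.046225 + 0.0011094 = +0.0473344
ΔP ≈ 129.97 × (+0.0473344) = +6.152051968.

+R$6.15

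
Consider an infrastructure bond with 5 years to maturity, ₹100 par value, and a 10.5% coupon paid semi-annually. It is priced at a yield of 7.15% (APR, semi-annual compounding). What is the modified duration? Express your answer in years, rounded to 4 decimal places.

3.9443 years

Periodic yield y = 0.03575. First find Macaulay duration:
  t   CF        PV=CF/(1+0.03575)^t    t·PV
  1         5.25         5.0688         5.0688
  2         5.25         4.8938         9.7877
  3         5.25         4.7249        14.1748
  4         5.25         4.5618        18.2473
  5         5.25         4.4044        22.0219
  6         5.25         4.2524        25.5141
  7         5.25         4.1056        28.7391
  8         5.25         3.9639        31.7110
  9         5.25         3.8271        34.4435
  10      105.25        74.0752       740.7517
  Σ                    113.8778       930.4599
P = 113.8778; Macaulay duration = 930.4599 / 113.8778 = 8.17069 half-year periods = 4.08534 years.
Modified duration = D_Mac / (1 + y) = 4.08534 / 1.03575 = 3.94433 years.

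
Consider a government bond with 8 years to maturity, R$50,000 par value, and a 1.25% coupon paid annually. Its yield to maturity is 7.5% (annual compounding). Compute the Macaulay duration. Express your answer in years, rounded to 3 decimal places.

7.552 years

Periodic yield y = 0.075. Discount each cash flow and weight by its year:
  t   CF        PV=CF/(1+0.075)^t    t·PV
  1       625.00       581.3953       581.3953
  2       625.00       540.8329     1,081.6658
  3       625.00       503.1004     1,509.3011
  4       625.00       468.0003     1,872.0013
  5       625.00       435.3491     2,176.7457
  6       625.00       404.9759     2,429.8557
  7       625.00       376.7218     2,637.0527
  8    50,625.00    28,385.5506   227,084.4045
  Σ                 31,695.9264   239,372.4221
Price P = Σ PV = 31,695.9264.
Macaulay duration = Σ(t·PV) / P = 239,372.4221 / 31,695.9264 = 7.55215 years.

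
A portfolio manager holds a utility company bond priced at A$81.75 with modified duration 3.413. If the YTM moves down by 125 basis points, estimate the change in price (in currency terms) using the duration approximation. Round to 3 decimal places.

+A$3.488

Duration approximation: ΔP/P ≈ -D_mod · Δy = -3.413 × (-0.0125) = +0.0426625.
ΔP ≈ 81.75 × (+0.0426625) = +3.487659375.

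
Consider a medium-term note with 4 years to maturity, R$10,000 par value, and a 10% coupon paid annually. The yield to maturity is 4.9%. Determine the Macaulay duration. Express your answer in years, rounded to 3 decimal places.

3.531 years

Periodic yield y = 0.049. Discount each cash flow and weight by its year:
  t   CF        PV=CF/(1+0.049)^t    t·PV
  1     1,000.00       953.2888       953.2888
  2     1,000.00       908.7596     1,817.5192
  3     1,000.00       866.3104     2,598.9312
  4    11,000.00     9,084.2846    36,337.1385
  Σ                 11,812.6435    41,706.8778
Price P = Σ PV = 11,812.6435.
Macaulay duration = Σ(t·PV) / P = 41,706.8778 / 11,812.6435 = 3.53070 years.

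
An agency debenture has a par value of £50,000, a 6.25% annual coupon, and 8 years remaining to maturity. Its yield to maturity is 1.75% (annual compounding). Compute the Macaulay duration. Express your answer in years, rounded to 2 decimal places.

Periodic yield y = 0.0175. Discount each cash flow and weight by its year:
  t   CF        PV=CF/(1+0.0175)^t    t·PV
  1     3,125.00     3,071.2531     3,071.2531
  2     3,125.00     3,018.4305     6,036.8611
  3     3,125.00     2,966.5165     8,899.5495
  4     3,125.00     2,915.4953    11,661.9813
  5     3,125.00     2,865.3517    14,326.7584
  6     3,125.00     2,816.0704    16,896.4227
  7     3,125.00     2,767.6368    19,373.4576
  8    53,125.00    46,240.6148   369,924.9186
  Σ                 66,661.3692   450,191.2021
Price P = Σ PV = 66,661.3692.
Macaulay duration = Σ(t·PV) / P = 450,191.2021 / 66,661.3692 = 6.75340 years.

6.75 years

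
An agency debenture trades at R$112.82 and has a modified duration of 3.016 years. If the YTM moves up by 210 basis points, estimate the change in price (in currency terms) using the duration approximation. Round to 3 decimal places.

Duration approximation: ΔP/P ≈ -D_mod · Δy = -3.016 × (+0.021) = -0.063336.
ΔP ≈ 112.82 × (-0.063336) = -7.14556752.

-R$7.146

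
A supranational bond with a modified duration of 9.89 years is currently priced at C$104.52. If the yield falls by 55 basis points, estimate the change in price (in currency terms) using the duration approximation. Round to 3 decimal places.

Duration approximation: ΔP/P ≈ -D_mod · Δy = -9.89 × (-0.0055) = +0.054395.
ΔP ≈ 104.52 × (+0.054395) = +5.6853654.

+C$5.685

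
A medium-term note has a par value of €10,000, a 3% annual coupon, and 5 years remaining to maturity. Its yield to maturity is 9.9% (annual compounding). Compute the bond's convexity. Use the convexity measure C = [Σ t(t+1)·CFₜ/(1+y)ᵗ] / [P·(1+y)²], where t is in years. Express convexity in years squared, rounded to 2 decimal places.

22.62

With y = 0.099:
  t   CF        PV=CF/(1+0.099)^t    t·PV        t(t+1)·PV
  1       300.00       272.9754       272.9754         545.9509
  2       300.00       248.3853       496.7706       1,490.3117
  3       300.00       226.0103       678.0308       2,712.1233
  4       300.00       205.6508       822.6034       4,113.0168
  5    10,300.00     6,424.6395    32,123.1974     192,739.1846
  Σ                  7,377.6613    34,393.5776     201,600.5872
P = 7,377.6613.
Convexity = Σ t(t+1)·PV / [P·(1+y)²] = 201,600.5872 / (7,377.6613 × 1.207801) = 22.62443.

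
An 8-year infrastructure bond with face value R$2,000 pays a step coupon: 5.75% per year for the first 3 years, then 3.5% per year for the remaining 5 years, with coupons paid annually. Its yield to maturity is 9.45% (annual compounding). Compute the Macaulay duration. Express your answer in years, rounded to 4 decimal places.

6.5002 years

Periodic yield y = 0.0945. Discount each cash flow and weight by its year:
  t   CF        PV=CF/(1+0.0945)^t    t·PV
  1       115.00       105.0708       105.0708
  2       115.00        95.9989       191.9978
  3       115.00        87.7103       263.1309
  4        70.00        48.7792       195.1169
  5        70.00        44.5676       222.8380
  6        70.00        40.7196       244.3176
  7        70.00        37.2038       260.4268
  8     2,070.00     1,005.1809     8,041.4470
  Σ                  1,465.2311     9,524.3458
Price P = Σ PV = 1,465.2311.
Macaulay duration = Σ(t·PV) / P = 9,524.3458 / 1,465.2311 = 6.50023 years.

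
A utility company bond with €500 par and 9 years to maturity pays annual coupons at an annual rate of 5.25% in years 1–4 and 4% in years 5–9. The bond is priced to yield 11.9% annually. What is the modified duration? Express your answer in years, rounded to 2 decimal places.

Periodic yield y = 0.119. First find Macaulay duration:
  t   CF        PV=CF/(1+0.119)^t    t·PV
  1        26.25        23.4584        23.4584
  2        26.25        20.9638        41.9275
  3        26.25        18.7344        56.2031
  4        26.25        16.7421        66.9683
  5        20.00        11.3993        56.9967
  6        20.00        10.1871        61.1224
  7        20.00         9.1037        63.7261
  8        20.00         8.1356        65.0848
  9       520.00       189.0308     1,701.2772
  Σ                    307.7552     2,136.7645
P = 307.7552; Macaulay duration = 2,136.7645 / 307.7552 = 6.94307 years.
Modified duration = D_Mac / (1 + y) = 6.94307 / 1.119 = 6.20471 years.

6.20 years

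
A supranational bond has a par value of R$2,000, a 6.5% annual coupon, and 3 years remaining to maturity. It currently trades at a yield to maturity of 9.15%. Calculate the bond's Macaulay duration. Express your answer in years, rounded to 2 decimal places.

Periodic yield y = 0.0915. Discount each cash flow and weight by its year:
  t   CF        PV=CF/(1+0.0915)^t    t·PV
  1       130.00       119.1022       119.1022
  2       130.00       109.1179       218.2357
  3     2,130.00     1,637.9792     4,913.9376
  Σ                  1,866.1992     5,251.2755
Price P = Σ PV = 1,866.1992.
Macaulay duration = Σ(t·PV) / P = 5,251.2755 / 1,866.1992 = 2.81389 years.

2.81 years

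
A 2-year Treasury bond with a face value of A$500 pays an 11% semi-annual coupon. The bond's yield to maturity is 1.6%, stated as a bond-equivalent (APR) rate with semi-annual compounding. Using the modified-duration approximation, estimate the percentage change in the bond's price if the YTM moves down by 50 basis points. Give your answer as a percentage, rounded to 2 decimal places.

+0.92%

Periodic yield y = 0.008. Modified duration first:
  t   CF        PV=CF/(1+0.008)^t    t·PV
  1        27.50        27.2817        27.2817
  2        27.50        27.0652        54.1304
  3        27.50        26.8504        80.5513
  4       527.50       510.9523     2,043.8091
  Σ                    592.1497     2,205.7725
P = 592.1497; D_Mac = 3.72503 half-year periods = 1.86251 yrs; D_mod = 1.86251/(1+0.008) = 1.84773 yrs.
ΔP/P ≈ -D_mod · Δy = -1.84773 × (-0.005) = +0.009239 = +0.9239%.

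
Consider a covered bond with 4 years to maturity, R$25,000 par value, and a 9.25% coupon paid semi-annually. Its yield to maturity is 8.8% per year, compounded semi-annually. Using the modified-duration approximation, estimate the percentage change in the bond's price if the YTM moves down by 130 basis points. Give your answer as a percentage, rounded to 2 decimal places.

+4.28%

Periodic yield y = 0.044. Modified duration first:
  t   CF        PV=CF/(1+0.044)^t    t·PV
  1     1,156.25     1,107.5192     1,107.5192
  2     1,156.25     1,060.8421     2,121.6842
  3     1,156.25     1,016.1323     3,048.3969
  4     1,156.25       973.3068     3,893.2271
  5     1,156.25       932.2862     4,661.4310
  6     1,156.25       892.9944     5,357.9666
  7     1,156.25       855.3587     5,987.5106
  8    26,156.25    18,534.0995   148,272.7961
  Σ                 25,372.5391   174,450.5316
P = 25,372.5391; D_Mac = 6.87556 half-year periods = 3.43778 yrs; D_mod = 3.43778/(1+0.044) = 3.29289 yrs.
ΔP/P ≈ -D_mod · Δy = -3.29289 × (-0.013) = +0.042808 = +4.2808%.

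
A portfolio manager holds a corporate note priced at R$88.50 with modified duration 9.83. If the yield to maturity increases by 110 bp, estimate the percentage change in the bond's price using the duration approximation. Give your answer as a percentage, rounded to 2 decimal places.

-10.81%

Duration approximation: ΔP/P ≈ -D_mod · Δy = -9.83 × (+0.011) = -0.108130.
As a percentage: -10.8130%.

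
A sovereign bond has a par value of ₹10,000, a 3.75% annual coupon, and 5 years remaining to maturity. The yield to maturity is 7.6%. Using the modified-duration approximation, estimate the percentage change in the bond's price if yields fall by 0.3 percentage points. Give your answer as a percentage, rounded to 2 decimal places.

+1.29%

Periodic yield y = 0.076. Modified duration first:
  t   CF        PV=CF/(1+0.076)^t    t·PV
  1       375.00       348.5130       348.5130
  2       375.00       323.8969       647.7937
  3       375.00       301.0194       903.0581
  4       375.00       279.7578     1,119.0311
  5    10,375.00     7,193.2764    35,966.3820
  Σ                  8,446.4634    38,984.7780
P = 8,446.4634; D_Mac = 4.61551 yrs; D_mod = 4.61551/(1+0.076) = 4.28951 yrs.
ΔP/P ≈ -D_mod · Δy = -4.28951 × (-0.003) = +0.012869 = +1.2869%.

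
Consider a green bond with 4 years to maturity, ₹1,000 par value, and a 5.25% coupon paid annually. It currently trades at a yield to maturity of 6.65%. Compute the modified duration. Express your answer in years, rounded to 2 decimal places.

Periodic yield y = 0.0665. First find Macaulay duration:
  t   CF        PV=CF/(1+0.0665)^t    t·PV
  1        52.50        49.2264        49.2264
  2        52.50        46.1570        92.3140
  3        52.50        43.2790       129.8369
  4     1,052.50       813.5395     3,254.1582
  Σ                    952.2019     3,525.5355
P = 952.2019; Macaulay duration = 3,525.5355 / 952.2019 = 3.70251 years.
Modified duration = D_Mac / (1 + y) = 3.70251 / 1.0665 = 3.47164 years.

3.47 years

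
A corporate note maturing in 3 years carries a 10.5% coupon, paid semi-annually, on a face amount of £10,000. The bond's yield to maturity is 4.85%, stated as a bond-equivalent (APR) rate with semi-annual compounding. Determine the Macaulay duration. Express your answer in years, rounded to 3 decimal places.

Periodic yield y = 0.02425. Discount each cash flow and weight by its period:
  t   CF        PV=CF/(1+0.02425)^t    t·PV
  1       525.00       512.5702       512.5702
  2       525.00       500.4346     1,000.8693
  3       525.00       488.5864     1,465.7592
  4       525.00       477.0187     1,908.0748
  5       525.00       465.7249     2,328.6244
  6    10,525.00     9,115.6212    54,693.7271
  Σ                 11,559.9560    61,909.6250
Price P = Σ PV = 11,559.9560.
Macaulay duration = Σ(t·PV) / P = 61,909.6250 / 11,559.9560 = 5.35552 half-year periods.
In years: 5.35552 / 2 = 2.67776 years.

2.678 years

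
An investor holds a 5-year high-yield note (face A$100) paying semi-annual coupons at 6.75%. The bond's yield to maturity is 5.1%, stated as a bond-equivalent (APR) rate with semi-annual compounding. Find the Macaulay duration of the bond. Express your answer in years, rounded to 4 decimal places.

Periodic yield y = 0.0255. Discount each cash flow and weight by its period:
  t   CF        PV=CF/(1+0.0255)^t    t·PV
  1        3.375         3.2911         3.2911
  2        3.375         3.2092         6.4185
  3        3.375         3.1294         9.3883
  4        3.375         3.0516        12.2065
  5        3.375         2.9757        14.8787
  6        3.375         2.9017        17.4105
  7        3.375         2.8296        19.8072
  8        3.375         2.7592        22.0739
  9        3.375         2.6906        24.2156
  10     103.375        80.3635       803.6351
  Σ                    107.2018       933.3253
Price P = Σ PV = 107.2018.
Macaulay duration = Σ(t·PV) / P = 933.3253 / 107.2018 = 8.70624 half-year periods.
In years: 8.70624 / 2 = 4.35312 years.

4.3531 years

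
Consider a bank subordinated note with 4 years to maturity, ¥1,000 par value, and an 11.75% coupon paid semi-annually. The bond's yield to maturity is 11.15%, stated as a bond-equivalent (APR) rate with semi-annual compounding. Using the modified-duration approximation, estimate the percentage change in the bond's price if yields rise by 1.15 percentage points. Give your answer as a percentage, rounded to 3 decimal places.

Periodic yield y = 0.05575. Modified duration first:
  t   CF        PV=CF/(1+0.05575)^t    t·PV
  1        58.75        55.6476        55.6476
  2        58.75        52.7091       105.4182
  3        58.75        49.9258       149.7773
  4        58.75        47.2894       189.1575
  5        58.75        44.7922       223.9610
  6        58.75        42.4269       254.5614
  7        58.75        40.1865       281.3055
  8     1,058.75       685.9693     5,487.7547
  Σ                  1,018.9468     6,747.5832
P = 1,018.9468; D_Mac = 6.62212 half-year periods = 3.31106 yrs; D_mod = 3.31106/(1+0.05575) = 3.13621 yrs.
ΔP/P ≈ -D_mod · Δy = -3.13621 × (+0.0115) = -0.036066 = -3.6066%.

-3.607%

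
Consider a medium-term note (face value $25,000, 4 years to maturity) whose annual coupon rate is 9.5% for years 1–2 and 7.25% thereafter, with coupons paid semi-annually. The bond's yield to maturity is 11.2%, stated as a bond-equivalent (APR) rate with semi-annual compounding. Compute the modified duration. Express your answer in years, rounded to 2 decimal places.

Periodic yield y = 0.056. First find Macaulay duration:
  t   CF        PV=CF/(1+0.056)^t    t·PV
  1     1,187.50     1,124.5265     1,124.5265
  2     1,187.50     1,064.8925     2,129.7851
  3     1,187.50     1,008.4210     3,025.2629
  4     1,187.50       954.9441     3,819.7764
  5       906.25       690.1261     3,450.6303
  6       906.25       653.5285     3,921.1708
  7       906.25       618.8717     4,332.1016
  8    25,906.25    16,753.0238   134,024.1908
  Σ                 22,868.3341   155,827.4443
P = 22,868.3341; Macaulay duration = 155,827.4443 / 22,868.3341 = 6.81411 half-year periods = 3.40706 years.
Modified duration = D_Mac / (1 + y) = 3.40706 / 1.056 = 3.22638 years.

3.23 years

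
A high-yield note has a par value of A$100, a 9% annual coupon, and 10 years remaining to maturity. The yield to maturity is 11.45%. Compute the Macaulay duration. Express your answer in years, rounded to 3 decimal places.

6.742 years

Periodic yield y = 0.1145. Discount each cash flow and weight by its year:
  t   CF        PV=CF/(1+0.1145)^t    t·PV
  1         9.00         8.0754         8.0754
  2         9.00         7.2457        14.4915
  3         9.00         6.5013        19.5040
  4         9.00         5.8334        23.3336
  5         9.00         5.2341        26.1705
  6         9.00         4.6964        28.1782
  7         9.00         4.2139        29.4971
  8         9.00         3.7810        30.2477
  9         9.00         3.3925        30.5326
  10      109.00        36.8660       368.6598
  Σ                     85.8396       578.6904
Price P = Σ PV = 85.8396.
Macaulay duration = Σ(t·PV) / P = 578.6904 / 85.8396 = 6.74153 years.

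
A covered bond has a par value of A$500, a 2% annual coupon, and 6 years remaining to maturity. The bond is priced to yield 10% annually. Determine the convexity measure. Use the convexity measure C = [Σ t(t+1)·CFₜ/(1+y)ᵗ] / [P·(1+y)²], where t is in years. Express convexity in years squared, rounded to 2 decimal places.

31.89

With y = 0.1:
  t   CF        PV=CF/(1+0.1)^t    t·PV        t(t+1)·PV
  1        10.00         9.0909         9.0909          18.1818
  2        10.00         8.2645        16.5289          49.5868
  3        10.00         7.5131        22.5394          90.1578
  4        10.00         6.8301        27.3205         136.6027
  5        10.00         6.2092        31.0461         186.2764
  6       510.00       287.8817     1,727.2902      12,091.0316
  Σ                    325.7896     1,833.8161      12,571.8370
P = 325.7896.
Convexity = Σ t(t+1)·PV / [P·(1+y)²] = 12,571.8370 / (325.7896 × 1.210000) = 31.89159.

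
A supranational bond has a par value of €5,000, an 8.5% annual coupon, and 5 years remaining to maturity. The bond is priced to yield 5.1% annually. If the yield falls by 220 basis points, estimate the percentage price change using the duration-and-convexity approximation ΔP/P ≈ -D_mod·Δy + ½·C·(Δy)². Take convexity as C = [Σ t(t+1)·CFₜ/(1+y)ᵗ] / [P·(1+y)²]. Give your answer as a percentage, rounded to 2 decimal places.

+9.60%

With y = 0.051:
  t   CF        PV=CF/(1+0.051)^t    t·PV        t(t+1)·PV
  1       425.00       404.3768       404.3768         808.7536
  2       425.00       384.7543       769.5086       2,308.5259
  3       425.00       366.0840     1,098.2521       4,393.0083
  4       425.00       348.3197     1,393.2789       6,966.3945
  5     5,425.00     4,230.4461    21,152.2303     126,913.3819
  Σ                  5,733.9809    24,817.6467     141,390.0642
P = 5,733.9809; D_Mac = 4.32817 yrs; D_mod = 4.11815 yrs; C = 22.32324.
Duration effect: -4.11815 × (-0.022) = +0.090599
Convexity effect: 0.5 × 22.32324 × (-0.022)² = +0.0054022
ΔP/P ≈ +0.090599 + 0.0054022 = +0.096001 = +9.6001%.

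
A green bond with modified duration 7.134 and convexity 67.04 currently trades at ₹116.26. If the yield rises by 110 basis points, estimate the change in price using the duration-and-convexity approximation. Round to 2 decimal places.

Duration effect: -D_mod·Δy = -7.134 × (+0.011) = -0.078474
Convexity effect: ½·C·(Δy)² = 0.5 × 67.04 × (0.011)² = +0.00405592
ΔP/P ≈ -0.078474 + 0.00405592 = -0.07441808
ΔP ≈ 116.26 × (-0.07441808) = -8.6518459808.

-₹8.65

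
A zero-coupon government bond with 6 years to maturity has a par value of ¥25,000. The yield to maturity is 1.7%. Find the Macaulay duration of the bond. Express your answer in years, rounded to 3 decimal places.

A zero-coupon bond has a single cash flow at maturity, so its Macaulay duration equals its maturity: 6 years.

6.000 years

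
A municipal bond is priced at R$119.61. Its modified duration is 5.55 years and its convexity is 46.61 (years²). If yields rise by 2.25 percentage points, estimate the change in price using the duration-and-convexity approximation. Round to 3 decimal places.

-R$13.525

Duration effect: -D_mod·Δy = -5.55 × (+0.0225) = -0.124875
Convexity effect: ½·C·(Δy)² = 0.5 × 46.61 × (0.0225)² = +0.01179815625
ΔP/P ≈ -0.124875 + 0.01179815625 = -0.11307684375
ΔP ≈ 119.61 × (-0.11307684375) = -13.5251212809375.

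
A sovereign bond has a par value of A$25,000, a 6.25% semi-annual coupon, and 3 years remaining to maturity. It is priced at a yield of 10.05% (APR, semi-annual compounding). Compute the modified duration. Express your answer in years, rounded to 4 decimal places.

2.6358 years

Periodic yield y = 0.05025. First find Macaulay duration:
  t   CF        PV=CF/(1+0.05025)^t    t·PV
  1       781.25       743.8705       743.8705
  2       781.25       708.2795     1,416.5589
  3       781.25       674.3913     2,023.1739
  4       781.25       642.1245     2,568.4982
  5       781.25       611.4016     3,057.0081
  6    25,781.25    19,210.9052   115,265.4312
  Σ                 22,590.9726   125,074.5408
P = 22,590.9726; Macaulay duration = 125,074.5408 / 22,590.9726 = 5.53648 half-year periods = 2.76824 years.
Modified duration = D_Mac / (1 + y) = 2.76824 / 1.05025 = 2.63579 years.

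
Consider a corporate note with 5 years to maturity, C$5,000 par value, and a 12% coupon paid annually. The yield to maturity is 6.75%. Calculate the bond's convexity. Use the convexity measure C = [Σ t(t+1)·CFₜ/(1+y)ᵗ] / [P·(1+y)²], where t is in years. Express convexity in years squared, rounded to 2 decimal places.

20.29

With y = 0.0675:
  t   CF        PV=CF/(1+0.0675)^t    t·PV        t(t+1)·PV
  1       600.00       562.0609       562.0609       1,124.1218
  2       600.00       526.5207     1,053.0415       3,159.1244
  3       600.00       493.2279     1,479.6836       5,918.7343
  4       600.00       462.0401     1,848.1606       9,240.8030
  5     5,600.00     4,039.6953    20,198.4765     121,190.8589
  Σ                  6,083.5449    25,141.4230     140,633.6424
P = 6,083.5449.
Convexity = Σ t(t+1)·PV / [P·(1+y)²] = 140,633.6424 / (6,083.5449 × 1.139556) = 20.28601.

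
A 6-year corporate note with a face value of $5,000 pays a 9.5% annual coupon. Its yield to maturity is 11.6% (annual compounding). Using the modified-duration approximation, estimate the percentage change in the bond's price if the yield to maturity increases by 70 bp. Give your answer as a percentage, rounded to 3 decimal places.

Periodic yield y = 0.116. Modified duration first:
  t   CF        PV=CF/(1+0.116)^t    t·PV
  1       475.00       425.6272       425.6272
  2       475.00       381.3864       762.7728
  3       475.00       341.7441     1,025.2323
  4       475.00       306.2223     1,224.8892
  5       475.00       274.3928     1,371.9638
  6     5,475.00     2,833.9942    17,003.9652
  Σ                  4,563.3670    21,814.4505
P = 4,563.3670; D_Mac = 4.78034 yrs; D_mod = 4.78034/(1+0.116) = 4.28346 yrs.
ΔP/P ≈ -D_mod · Δy = -4.28346 × (+0.007) = -0.029984 = -2.9984%.

-2.998%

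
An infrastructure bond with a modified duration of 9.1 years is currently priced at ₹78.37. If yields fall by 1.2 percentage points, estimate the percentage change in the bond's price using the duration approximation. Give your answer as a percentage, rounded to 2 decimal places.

+10.92%

Duration approximation: ΔP/P ≈ -D_mod · Δy = -9.1 × (-0.012) = +0.109200.
As a percentage: +10.9200%.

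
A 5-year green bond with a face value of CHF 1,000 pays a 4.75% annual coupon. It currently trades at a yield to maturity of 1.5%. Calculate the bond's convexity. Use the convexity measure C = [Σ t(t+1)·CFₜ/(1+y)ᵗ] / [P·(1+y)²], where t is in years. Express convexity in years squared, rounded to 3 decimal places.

26.027

With y = 0.015:
  t   CF        PV=CF/(1+0.015)^t    t·PV        t(t+1)·PV
  1        47.50        46.7980        46.7980          93.5961
  2        47.50        46.1064        92.2129         276.6386
  3        47.50        45.4251       136.2752         545.1007
  4        47.50        44.7538       179.0150         895.0750
  5     1,047.50       972.3527     4,861.7635      29,170.5807
  Σ                  1,155.4360     5,316.0645      30,980.9911
P = 1,155.4360.
Convexity = Σ t(t+1)·PV / [P·(1+y)²] = 30,980.9911 / (1,155.4360 × 1.030225) = 26.02659.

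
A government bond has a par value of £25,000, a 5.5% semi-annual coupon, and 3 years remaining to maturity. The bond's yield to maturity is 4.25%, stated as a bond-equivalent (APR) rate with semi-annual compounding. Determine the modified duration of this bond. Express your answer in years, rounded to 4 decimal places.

2.7517 years

Periodic yield y = 0.02125. First find Macaulay duration:
  t   CF        PV=CF/(1+0.02125)^t    t·PV
  1       687.50       673.1946       673.1946
  2       687.50       659.1869     1,318.3738
  3       687.50       645.4706     1,936.4119
  4       687.50       632.0398     2,528.1592
  5       687.50       618.8884     3,094.4421
  6    25,687.50    22,642.7631   135,856.5784
  Σ                 25,871.5434   145,407.1599
P = 25,871.5434; Macaulay duration = 145,407.1599 / 25,871.5434 = 5.62035 half-year periods = 2.81018 years.
Modified duration = D_Mac / (1 + y) = 2.81018 / 1.02125 = 2.75170 years.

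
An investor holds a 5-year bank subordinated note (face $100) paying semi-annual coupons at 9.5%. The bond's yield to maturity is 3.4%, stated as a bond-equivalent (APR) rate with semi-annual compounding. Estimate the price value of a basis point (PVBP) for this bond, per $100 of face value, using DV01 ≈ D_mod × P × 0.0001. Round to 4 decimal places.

$0.0530

Periodic yield y = 0.017.
  t   CF        PV=CF/(1+0.017)^t    t·PV
  1         4.75         4.6706         4.6706
  2         4.75         4.5925         9.1851
  3         4.75         4.5158        13.5473
  4         4.75         4.4403        17.7611
  5         4.75         4.3661        21.8303
  6         4.75         4.2931        25.7584
  7         4.75         4.2213        29.5491
  8         4.75         4.1507        33.2060
  9         4.75         4.0814        36.7323
  10      104.75        88.5003       885.0025
  Σ                    127.8319     1,077.2426
P = 127.8319; D_Mac = 8.42702 half-year periods = 4.21351 yrs; D_mod = 4.14308 yrs.
DV01 ≈ 4.14308 × 127.8319 × 0.0001 = 0.052962.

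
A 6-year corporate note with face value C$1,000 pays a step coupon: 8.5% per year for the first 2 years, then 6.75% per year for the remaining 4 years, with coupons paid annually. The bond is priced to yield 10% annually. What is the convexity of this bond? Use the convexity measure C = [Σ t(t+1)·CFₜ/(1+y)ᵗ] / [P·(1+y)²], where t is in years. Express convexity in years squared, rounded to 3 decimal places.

With y = 0.1:
  t   CF        PV=CF/(1+0.1)^t    t·PV        t(t+1)·PV
  1        85.00        77.2727        77.2727         154.5455
  2        85.00        70.2479       140.4959         421.4876
  3        67.50        50.7137       152.1412         608.5650
  4        67.50        46.1034       184.4136         922.0682
  5        67.50        41.9122       209.5609       1,257.3657
  6     1,067.50       602.5759     3,615.4555      25,308.1887
  Σ                    888.8259     4,379.3399      28,672.2205
P = 888.8259.
Convexity = Σ t(t+1)·PV / [P·(1+y)²] = 28,672.2205 / (888.8259 × 1.210000) = 26.65994.

26.660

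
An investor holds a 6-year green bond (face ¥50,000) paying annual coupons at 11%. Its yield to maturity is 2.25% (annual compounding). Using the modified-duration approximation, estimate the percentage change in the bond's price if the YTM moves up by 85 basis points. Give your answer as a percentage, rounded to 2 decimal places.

-4.11%

Periodic yield y = 0.0225. Modified duration first:
  t   CF        PV=CF/(1+0.0225)^t    t·PV
  1     5,500.00     5,378.9731     5,378.9731
  2     5,500.00     5,260.6094    10,521.2188
  3     5,500.00     5,144.8503    15,434.5508
  4     5,500.00     5,031.6384    20,126.5536
  5     5,500.00     4,920.9177    24,604.5887
  6    55,500.00    48,563.8471   291,383.0826
  Σ                 74,300.8360   367,448.9676
P = 74,300.8360; D_Mac = 4.94542 yrs; D_mod = 4.94542/(1+0.0225) = 4.83660 yrs.
ΔP/P ≈ -D_mod · Δy = -4.83660 × (+0.0085) = -0.041111 = -4.1111%.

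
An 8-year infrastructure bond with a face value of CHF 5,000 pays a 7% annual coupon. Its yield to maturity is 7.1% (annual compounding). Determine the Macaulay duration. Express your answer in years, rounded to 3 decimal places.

Periodic yield y = 0.071. Discount each cash flow and weight by its year:
  t   CF        PV=CF/(1+0.071)^t    t·PV
  1       350.00       326.7974       326.7974
  2       350.00       305.1329       610.2659
  3       350.00       284.9047       854.7141
  4       350.00       266.0175     1,064.0699
  5       350.00       248.3823     1,241.9116
  6       350.00       231.9163     1,391.4976
  7       350.00       216.5418     1,515.7926
  8     5,350.00     3,090.5659    24,724.5276
  Σ                  4,970.2589    31,729.5768
Price P = Σ PV = 4,970.2589.
Macaulay duration = Σ(t·PV) / P = 31,729.5768 / 4,970.2589 = 6.38389 years.

6.384 years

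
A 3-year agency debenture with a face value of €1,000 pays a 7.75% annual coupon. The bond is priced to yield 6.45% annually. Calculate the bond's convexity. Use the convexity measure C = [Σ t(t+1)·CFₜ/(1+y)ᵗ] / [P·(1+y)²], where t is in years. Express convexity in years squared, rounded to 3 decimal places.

9.619

With y = 0.0645:
  t   CF        PV=CF/(1+0.0645)^t    t·PV        t(t+1)·PV
  1        77.50        72.8041        72.8041         145.6083
  2        77.50        68.3928       136.7856         410.3568
  3     1,077.50       893.2649     2,679.7948      10,719.1791
  Σ                  1,034.4619     2,889.3845      11,275.1442
P = 1,034.4619.
Convexity = Σ t(t+1)·PV / [P·(1+y)²] = 11,275.1442 / (1,034.4619 × 1.133160) = 9.61870.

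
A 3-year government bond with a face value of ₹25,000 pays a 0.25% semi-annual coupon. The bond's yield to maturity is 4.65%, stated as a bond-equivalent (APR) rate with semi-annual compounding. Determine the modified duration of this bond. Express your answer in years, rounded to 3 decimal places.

2.922 years

Periodic yield y = 0.02325. First find Macaulay duration:
  t   CF        PV=CF/(1+0.02325)^t    t·PV
  1        31.25        30.5399        30.5399
  2        31.25        29.8460        59.6921
  3        31.25        29.1679        87.5036
  4        31.25        28.5051       114.0205
  5        31.25        27.8574       139.2872
  6    25,031.25    21,806.8039   130,840.8233
  Σ                 21,952.7203   131,271.8667
P = 21,952.7203; Macaulay duration = 131,271.8667 / 21,952.7203 = 5.97975 half-year periods = 2.98988 years.
Modified duration = D_Mac / (1 + y) = 2.98988 / 1.02325 = 2.92194 years.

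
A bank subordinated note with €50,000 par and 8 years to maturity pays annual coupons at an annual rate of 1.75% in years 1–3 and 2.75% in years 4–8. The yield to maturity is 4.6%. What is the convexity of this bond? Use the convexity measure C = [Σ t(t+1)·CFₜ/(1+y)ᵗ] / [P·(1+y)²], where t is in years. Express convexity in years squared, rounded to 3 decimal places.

With y = 0.046:
  t   CF        PV=CF/(1+0.046)^t    t·PV        t(t+1)·PV
  1       875.00       836.5201       836.5201       1,673.0402
  2       875.00       799.7324     1,599.4648       4,798.3943
  3       875.00       764.5625     2,293.6875       9,174.7501
  4     1,375.00     1,148.6189     4,594.4756      22,972.3781
  5     1,375.00     1,098.1060     5,490.5301      32,943.1808
  6     1,375.00     1,049.8146     6,298.8873      44,092.2114
  7     1,375.00     1,003.6468     7,025.5276      56,204.2211
  8    51,375.00    35,850.7593   286,806.0747   2,581,254.6720
  Σ                 42,551.7606   314,945.1678   2,753,112.8481
P = 42,551.7606.
Convexity = Σ t(t+1)·PV / [P·(1+y)²] = 2,753,112.8481 / (42,551.7606 × 1.094116) = 59.13480.

59.135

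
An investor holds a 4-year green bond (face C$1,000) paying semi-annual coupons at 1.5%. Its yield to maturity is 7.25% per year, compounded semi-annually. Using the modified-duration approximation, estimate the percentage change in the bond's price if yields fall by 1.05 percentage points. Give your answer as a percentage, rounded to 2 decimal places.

+3.93%

Periodic yield y = 0.03625. Modified duration first:
  t   CF        PV=CF/(1+0.03625)^t    t·PV
  1         7.50         7.2376         7.2376
  2         7.50         6.9844        13.9689
  3         7.50         6.7401        20.2204
  4         7.50         6.5043        26.0174
  5         7.50         6.2768        31.3840
  6         7.50         6.0572        36.3434
  7         7.50         5.8453        40.9173
  8     1,007.50       757.7548     6,062.0385
  Σ                    803.4007     6,238.1275
P = 803.4007; D_Mac = 7.76465 half-year periods = 3.88233 yrs; D_mod = 3.88233/(1+0.03625) = 3.74652 yrs.
ΔP/P ≈ -D_mod · Δy = -3.74652 × (-0.0105) = +0.039338 = +3.9338%.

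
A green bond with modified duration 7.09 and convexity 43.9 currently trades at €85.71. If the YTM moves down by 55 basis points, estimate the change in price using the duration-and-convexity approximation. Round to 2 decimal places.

+€3.40

Duration effect: -D_mod·Δy = -7.09 × (-0.0055) = +0.038995
Convexity effect: ½·C·(Δy)² = 0.5 × 43.9 × (-0.0055)² = +0.0006639875
ΔP/P ≈ +0.038995 + 0.0006639875 = +0.0396589875
ΔP ≈ 85.71 × (+0.0396589875) = +3.399171818625.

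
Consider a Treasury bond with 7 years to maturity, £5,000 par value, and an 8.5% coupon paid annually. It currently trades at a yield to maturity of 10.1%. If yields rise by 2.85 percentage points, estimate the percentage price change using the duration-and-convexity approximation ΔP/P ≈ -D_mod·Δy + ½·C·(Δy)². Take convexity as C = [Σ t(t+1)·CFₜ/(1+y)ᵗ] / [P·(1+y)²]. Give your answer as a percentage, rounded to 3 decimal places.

With y = 0.101:
  t   CF        PV=CF/(1+0.101)^t    t·PV        t(t+1)·PV
  1       425.00       386.0127       386.0127         772.0254
  2       425.00       350.6019       701.2038       2,103.6115
  3       425.00       318.4395       955.3186       3,821.2744
  4       425.00       289.2275     1,156.9102       5,784.5509
  5       425.00       262.6953     1,313.4766       7,880.8596
  6       425.00       238.5970     1,431.5821      10,021.0749
  7     5,425.00     2,766.2314    19,363.6199     154,908.9595
  Σ                  4,611.8055    25,308.1240     185,292.3562
P = 4,611.8055; D_Mac = 5.48768 yrs; D_mod = 4.98427 yrs; C = 33.14453.
Duration effect: -4.98427 × (+0.0285) = -0.142052
Convexity effect: 0.5 × 33.14453 × (0.0285)² = +0.0134608
ΔP/P ≈ -0.142052 + 0.0134608 = -0.128591 = -12.8591%.

-12.859%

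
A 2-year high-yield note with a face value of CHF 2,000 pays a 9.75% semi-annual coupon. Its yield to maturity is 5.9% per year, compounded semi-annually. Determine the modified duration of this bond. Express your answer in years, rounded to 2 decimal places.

Periodic yield y = 0.0295. First find Macaulay duration:
  t   CF        PV=CF/(1+0.0295)^t    t·PV
  1        97.50        94.7062        94.7062
  2        97.50        91.9924       183.9848
  3        97.50        89.3564       268.0691
  4     2,097.50     1,867.2246     7,468.8985
  Σ                  2,143.2796     8,015.6586
P = 2,143.2796; Macaulay duration = 8,015.6586 / 2,143.2796 = 3.73990 half-year periods = 1.86995 years.
Modified duration = D_Mac / (1 + y) = 1.86995 / 1.0295 = 1.81637 years.

1.82 years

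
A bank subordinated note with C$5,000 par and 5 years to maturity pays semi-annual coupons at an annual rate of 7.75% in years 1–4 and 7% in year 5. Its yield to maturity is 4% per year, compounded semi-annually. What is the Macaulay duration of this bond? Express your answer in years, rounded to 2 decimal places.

Periodic yield y = 0.02. Discount each cash flow and weight by its period:
  t   CF        PV=CF/(1+0.02)^t    t·PV
  1       193.75       189.9510       189.9510
  2       193.75       186.2265       372.4529
  3       193.75       182.5750       547.7249
  4       193.75       178.9951       715.9802
  5       193.75       175.4853       877.4267
  6       193.75       172.0445     1,032.2667
  7       193.75       168.6710     1,180.6972
  8       193.75       165.3638     1,322.9101
  9       175.00       146.4322     1,317.8895
  10    5,175.00     4,245.3025    42,453.0245
  Σ                  5,811.0467    50,010.3238
Price P = Σ PV = 5,811.0467.
Macaulay duration = Σ(t·PV) / P = 50,010.3238 / 5,811.0467 = 8.60608 half-year periods.
In years: 8.60608 / 2 = 4.30304 years.

4.30 years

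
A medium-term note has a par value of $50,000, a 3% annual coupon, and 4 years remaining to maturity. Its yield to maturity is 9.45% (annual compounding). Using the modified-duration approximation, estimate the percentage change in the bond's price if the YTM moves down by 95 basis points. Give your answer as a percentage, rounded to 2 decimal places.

Periodic yield y = 0.0945. Modified duration first:
  t   CF        PV=CF/(1+0.0945)^t    t·PV
  1     1,500.00     1,370.4888     1,370.4888
  2     1,500.00     1,252.1597     2,504.3194
  3     1,500.00     1,144.0472     3,432.1417
  4    51,500.00    35,887.5793   143,550.3173
  Σ                 39,654.2751   150,857.2673
P = 39,654.2751; D_Mac = 3.80431 yrs; D_mod = 3.80431/(1+0.0945) = 3.47585 yrs.
ΔP/P ≈ -D_mod · Δy = -3.47585 × (-0.0095) = +0.033021 = +3.3021%.

+3.30%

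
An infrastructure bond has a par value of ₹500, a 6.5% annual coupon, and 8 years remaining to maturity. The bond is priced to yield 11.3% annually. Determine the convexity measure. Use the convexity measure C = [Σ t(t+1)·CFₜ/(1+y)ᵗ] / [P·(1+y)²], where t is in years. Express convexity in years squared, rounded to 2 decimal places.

41.35

With y = 0.113:
  t   CF        PV=CF/(1+0.113)^t    t·PV        t(t+1)·PV
  1        32.50        29.2004        29.2004          58.4007
  2        32.50        26.2357        52.4714         157.4143
  3        32.50        23.5721        70.7162         282.8649
  4        32.50        21.1789        84.7155         423.5773
  5        32.50        19.0286        95.1432         570.8589
  6        32.50        17.0967       102.5802         718.0615
  7        32.50        15.3609       107.5264         860.2115
  8       532.50       226.1301     1,809.0405      16,281.3643
  Σ                    377.8033     2,351.3938      19,352.7536
P = 377.8033.
Convexity = Σ t(t+1)·PV / [P·(1+y)²] = 19,352.7536 / (377.8033 × 1.238769) = 41.35106.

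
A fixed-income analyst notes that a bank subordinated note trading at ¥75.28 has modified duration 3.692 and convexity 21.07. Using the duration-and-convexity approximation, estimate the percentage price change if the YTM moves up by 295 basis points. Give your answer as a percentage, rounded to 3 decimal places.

Duration effect: -D_mod·Δy = -3.692 × (+0.0295) = -0.108914
Convexity effect: ½·C·(Δy)² = 0.5 × 21.07 × (0.0295)² = +0.00916808375
ΔP/P ≈ -0.108914 + 0.00916808375 = -0.09974591625
= -9.974591625%.

-9.975%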